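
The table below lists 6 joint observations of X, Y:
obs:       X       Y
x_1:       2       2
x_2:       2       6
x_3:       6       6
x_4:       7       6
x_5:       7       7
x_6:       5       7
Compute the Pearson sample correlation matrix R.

Step 1 — column means:
  mean(X) = (2 + 2 + 6 + 7 + 7 + 5) / 6 = 29/6 = 4.8333
  mean(Y) = (2 + 6 + 6 + 6 + 7 + 7) / 6 = 34/6 = 5.6667

Step 2 — sample variances and covariances s[i,j] = (1/(n-1)) · Σ_k (x_{k,i} - mean_i) · (x_{k,j} - mean_j), with n-1 = 5:
  s[X,X] = ((-2.8333)·(-2.8333) + (-2.8333)·(-2.8333) + (1.1667)·(1.1667) + (2.1667)·(2.1667) + (2.1667)·(2.1667) + (0.1667)·(0.1667)) / 5 = 26.8333/5 = 5.3667
  s[X,Y] = ((-2.8333)·(-3.6667) + (-2.8333)·(0.3333) + (1.1667)·(0.3333) + (2.1667)·(0.3333) + (2.1667)·(1.3333) + (0.1667)·(1.3333)) / 5 = 13.6667/5 = 2.7333
  s[Y,Y] = ((-3.6667)·(-3.6667) + (0.3333)·(0.3333) + (0.3333)·(0.3333) + (0.3333)·(0.3333) + (1.3333)·(1.3333) + (1.3333)·(1.3333)) / 5 = 17.3333/5 = 3.4667
  Sample standard deviations s_i = √(s[i,i]):
  s(X) = √(5.3667) = 2.3166
  s(Y) = √(3.4667) = 1.8619

Step 3 — r_{ij} = s_{ij} / (s_i · s_j):
  r[X,X] = 1 (diagonal).
  r[X,Y] = 2.7333 / (2.3166 · 1.8619) = 2.7333 / 4.3133 = 0.6337
  r[Y,Y] = 1 (diagonal).

R is symmetric with unit diagonal. Assembling:

R = [[1, 0.6337],
 [0.6337, 1]]


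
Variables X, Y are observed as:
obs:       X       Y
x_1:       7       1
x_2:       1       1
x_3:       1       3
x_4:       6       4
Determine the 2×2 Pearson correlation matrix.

Step 1 — column means:
  mean(X) = (7 + 1 + 1 + 6) / 4 = 15/4 = 3.75
  mean(Y) = (1 + 1 + 3 + 4) / 4 = 9/4 = 2.25

Step 2 — sample variances and covariances s[i,j] = (1/(n-1)) · Σ_k (x_{k,i} - mean_i) · (x_{k,j} - mean_j), with n-1 = 3:
  s[X,X] = ((3.25)·(3.25) + (-2.75)·(-2.75) + (-2.75)·(-2.75) + (2.25)·(2.25)) / 3 = 30.75/3 = 10.25
  s[X,Y] = ((3.25)·(-1.25) + (-2.75)·(-1.25) + (-2.75)·(0.75) + (2.25)·(1.75)) / 3 = 1.25/3 = 0.4167
  s[Y,Y] = ((-1.25)·(-1.25) + (-1.25)·(-1.25) + (0.75)·(0.75) + (1.75)·(1.75)) / 3 = 6.75/3 = 2.25
  Sample standard deviations s_i = √(s[i,i]):
  s(X) = √(10.25) = 3.2016
  s(Y) = √(2.25) = 1.5

Step 3 — r_{ij} = s_{ij} / (s_i · s_j):
  r[X,X] = 1 (diagonal).
  r[X,Y] = 0.4167 / (3.2016 · 1.5) = 0.4167 / 4.8023 = 0.0868
  r[Y,Y] = 1 (diagonal).

R is symmetric with unit diagonal. Assembling:

R = [[1, 0.0868],
 [0.0868, 1]]


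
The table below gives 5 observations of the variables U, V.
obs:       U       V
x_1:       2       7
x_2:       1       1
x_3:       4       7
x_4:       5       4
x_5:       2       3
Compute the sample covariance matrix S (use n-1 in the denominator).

Step 1 — column means:
  mean(U) = (2 + 1 + 4 + 5 + 2) / 5 = 14/5 = 2.8
  mean(V) = (7 + 1 + 7 + 4 + 3) / 5 = 22/5 = 4.4

Step 2 — sample covariance S[i,j] = (1/(n-1)) · Σ_k (x_{k,i} - mean_i) · (x_{k,j} - mean_j), with n-1 = 4.
  S[U,U] = ((-0.8)·(-0.8) + (-1.8)·(-1.8) + (1.2)·(1.2) + (2.2)·(2.2) + (-0.8)·(-0.8)) / 4 = 10.8/4 = 2.7
  S[U,V] = ((-0.8)·(2.6) + (-1.8)·(-3.4) + (1.2)·(2.6) + (2.2)·(-0.4) + (-0.8)·(-1.4)) / 4 = 7.4/4 = 1.85
  S[V,V] = ((2.6)·(2.6) + (-3.4)·(-3.4) + (2.6)·(2.6) + (-0.4)·(-0.4) + (-1.4)·(-1.4)) / 4 = 27.2/4 = 6.8

S is symmetric (S[j,i] = S[i,j]). Assembling:

S = [[2.7, 1.85],
 [1.85, 6.8]]


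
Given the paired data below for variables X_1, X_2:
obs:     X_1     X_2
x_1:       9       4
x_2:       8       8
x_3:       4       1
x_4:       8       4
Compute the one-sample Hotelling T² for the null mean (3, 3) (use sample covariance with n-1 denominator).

Step 1 — sample mean vector:
  mean(X_1) = (9 + 8 + 4 + 8) / 4 = 29/4 = 7.25
  mean(X_2) = (4 + 8 + 1 + 4) / 4 = 17/4 = 4.25
  x̄ = (7.25, 4.25),  deviation x̄ - mu_0 = (7.25, 4.25) - (3, 3) = (4.25, 1.25).

Step 2 — sample covariance matrix, S[i,j] = (1/(n-1)) · Σ_k (x_{k,i} - mean_i) · (x_{k,j} - mean_j), divisor n-1 = 3:
  S[X_1,X_1] = ((1.75)·(1.75) + (0.75)·(0.75) + (-3.25)·(-3.25) + (0.75)·(0.75)) / 3 = 14.75/3 = 4.9167
  S[X_1,X_2] = ((1.75)·(-0.25) + (0.75)·(3.75) + (-3.25)·(-3.25) + (0.75)·(-0.25)) / 3 = 12.75/3 = 4.25
  S[X_2,X_2] = ((-0.25)·(-0.25) + (3.75)·(3.75) + (-3.25)·(-3.25) + (-0.25)·(-0.25)) / 3 = 24.75/3 = 8.25
  S = [[4.9167, 4.25],
 [4.25, 8.25]].

Step 3 — invert S. det(S) = 4.9167·8.25 - (4.25)² = 22.5.
  S^{-1} = (1/det) · [[d, -b], [-b, a]] = [[0.3667, -0.1889],
 [-0.1889, 0.2185]].

Step 4 — quadratic form (x̄ - mu_0)^T · S^{-1} · (x̄ - mu_0):
  S^{-1} · (x̄ - mu_0) = (1.3222, -0.5296),
  (x̄ - mu_0)^T · [...] = (4.25)·(1.3222) + (1.25)·(-0.5296) = 4.9574.

Step 5 — scale by n: T² = 4 · 4.9574 = 19.8296.

T² ≈ 19.8296


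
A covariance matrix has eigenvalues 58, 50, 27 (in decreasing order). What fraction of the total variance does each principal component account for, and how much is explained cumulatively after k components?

Step 1 — total variance = trace(Sigma) = Σ λ_i = 58 + 50 + 27 = 135.

Step 2 — fraction explained by component i = λ_i / Σ λ:
  PC1: 58/135 = 0.4296
  PC2: 50/135 = 0.3704
  PC3: 27/135 = 0.2

Step 3 — cumulative fraction after k components = (λ_1 + ... + λ_k) / Σ λ:
  k = 1: 58/135 = 0.4296
  k = 2: (58 + 50)/135 = 108/135 = 0.8
  k = 3: (58 + 50 + 27)/135 = 135/135 = 1

Summary (fraction, with percent):

explained: PC1 0.4296 (42.96%), PC2 0.3704 (37.04%), PC3 0.2 (20%);  cumulative: 0.4296, 0.8, 1


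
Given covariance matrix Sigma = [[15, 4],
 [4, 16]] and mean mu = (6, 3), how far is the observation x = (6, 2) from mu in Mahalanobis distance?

Step 1 — centre the observation: (x - mu) = (0, -1).

Step 2 — invert Sigma. det(Sigma) = 15·16 - (4)² = 224.
  Sigma^{-1} = (1/det) · [[d, -b], [-b, a]] = [[0.0714, -0.0179],
 [-0.0179, 0.067]].

Step 3 — form the quadratic (x - mu)^T · Sigma^{-1} · (x - mu):
  Sigma^{-1} · (x - mu) = (0.0179, -0.067).
  (x - mu)^T · [Sigma^{-1} · (x - mu)] = (0)·(0.0179) + (-1)·(-0.067) = 0.067.

Step 4 — take square root: d = √(0.067) ≈ 0.2588.

d(x, mu) = √(0.067) ≈ 0.2588


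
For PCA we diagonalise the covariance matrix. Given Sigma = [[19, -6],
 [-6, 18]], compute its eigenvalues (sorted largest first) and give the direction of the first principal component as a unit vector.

Step 1 — characteristic polynomial of 2×2 Sigma:
  det(Sigma - λI) = λ² - trace · λ + det = 0.
  trace = 19 + 18 = 37, det = 19·18 - (-6)² = 306.
Step 2 — discriminant:
  Δ = trace² - 4·det = 1369 - 1224 = 145.
Step 3 — eigenvalues:
  λ = (trace ± √Δ)/2 = (37 ± 12.0416)/2,
  λ_1 = 24.5208,  λ_2 = 12.4792.

Step 4 — unit eigenvector for λ_1: solve (Sigma - λ_1 I)v = 0. First row:
  (19 - 24.5208)·v_x + (-6)·v_y = 0, i.e. (-5.5208)·v_x + (-6)·v_y = 0,
  so v ∝ (b, λ_1 - a) = (-6, 5.5208); multiply by -1 so the first entry is positive: u = (6, -5.5208).
  ||u|| = √((6)² + (-5.5208)²) = √(66.4792) ≈ 8.1535,
  v_1 = u/||u|| ≈ (0.7359, -0.6771) (||v_1|| = 1).

λ_1 = 24.5208,  λ_2 = 12.4792;  v_1 ≈ (0.7359, -0.6771)


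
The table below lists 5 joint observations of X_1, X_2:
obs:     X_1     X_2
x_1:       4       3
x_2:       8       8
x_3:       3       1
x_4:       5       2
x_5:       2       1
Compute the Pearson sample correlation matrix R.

Step 1 — column means:
  mean(X_1) = (4 + 8 + 3 + 5 + 2) / 5 = 22/5 = 4.4
  mean(X_2) = (3 + 8 + 1 + 2 + 1) / 5 = 15/5 = 3

Step 2 — sample variances and covariances s[i,j] = (1/(n-1)) · Σ_k (x_{k,i} - mean_i) · (x_{k,j} - mean_j), with n-1 = 4:
  s[X_1,X_1] = ((-0.4)·(-0.4) + (3.6)·(3.6) + (-1.4)·(-1.4) + (0.6)·(0.6) + (-2.4)·(-2.4)) / 4 = 21.2/4 = 5.3
  s[X_1,X_2] = ((-0.4)·(0) + (3.6)·(5) + (-1.4)·(-2) + (0.6)·(-1) + (-2.4)·(-2)) / 4 = 25/4 = 6.25
  s[X_2,X_2] = ((0)·(0) + (5)·(5) + (-2)·(-2) + (-1)·(-1) + (-2)·(-2)) / 4 = 34/4 = 8.5
  Sample standard deviations s_i = √(s[i,i]):
  s(X_1) = √(5.3) = 2.3022
  s(X_2) = √(8.5) = 2.9155

Step 3 — r_{ij} = s_{ij} / (s_i · s_j):
  r[X_1,X_1] = 1 (diagonal).
  r[X_1,X_2] = 6.25 / (2.3022 · 2.9155) = 6.25 / 6.7119 = 0.9312
  r[X_2,X_2] = 1 (diagonal).

R is symmetric with unit diagonal. Assembling:

R = [[1, 0.9312],
 [0.9312, 1]]


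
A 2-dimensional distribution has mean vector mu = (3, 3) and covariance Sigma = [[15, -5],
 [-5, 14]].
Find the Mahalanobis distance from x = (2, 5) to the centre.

Step 1 — centre the observation: (x - mu) = (-1, 2).

Step 2 — invert Sigma. det(Sigma) = 15·14 - (-5)² = 185.
  Sigma^{-1} = (1/det) · [[d, -b], [-b, a]] = [[0.0757, 0.027],
 [0.027, 0.0811]].

Step 3 — form the quadratic (x - mu)^T · Sigma^{-1} · (x - mu):
  Sigma^{-1} · (x - mu) = (-0.0216, 0.1351).
  (x - mu)^T · [Sigma^{-1} · (x - mu)] = (-1)·(-0.0216) + (2)·(0.1351) = 0.2919.

Step 4 — take square root: d = √(0.2919) ≈ 0.5403.

d(x, mu) = √(0.2919) ≈ 0.5403


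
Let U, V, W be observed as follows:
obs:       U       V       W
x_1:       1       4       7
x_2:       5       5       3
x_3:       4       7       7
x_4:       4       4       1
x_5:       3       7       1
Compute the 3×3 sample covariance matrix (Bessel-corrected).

Step 1 — column means:
  mean(U) = (1 + 5 + 4 + 4 + 3) / 5 = 17/5 = 3.4
  mean(V) = (4 + 5 + 7 + 4 + 7) / 5 = 27/5 = 5.4
  mean(W) = (7 + 3 + 7 + 1 + 1) / 5 = 19/5 = 3.8

Step 2 — sample covariance S[i,j] = (1/(n-1)) · Σ_k (x_{k,i} - mean_i) · (x_{k,j} - mean_j), with n-1 = 4.
  S[U,U] = ((-2.4)·(-2.4) + (1.6)·(1.6) + (0.6)·(0.6) + (0.6)·(0.6) + (-0.4)·(-0.4)) / 4 = 9.2/4 = 2.3
  S[U,V] = ((-2.4)·(-1.4) + (1.6)·(-0.4) + (0.6)·(1.6) + (0.6)·(-1.4) + (-0.4)·(1.6)) / 4 = 2.2/4 = 0.55
  S[U,W] = ((-2.4)·(3.2) + (1.6)·(-0.8) + (0.6)·(3.2) + (0.6)·(-2.8) + (-0.4)·(-2.8)) / 4 = -7.6/4 = -1.9
  S[V,V] = ((-1.4)·(-1.4) + (-0.4)·(-0.4) + (1.6)·(1.6) + (-1.4)·(-1.4) + (1.6)·(1.6)) / 4 = 9.2/4 = 2.3
  S[V,W] = ((-1.4)·(3.2) + (-0.4)·(-0.8) + (1.6)·(3.2) + (-1.4)·(-2.8) + (1.6)·(-2.8)) / 4 = 0.4/4 = 0.1
  S[W,W] = ((3.2)·(3.2) + (-0.8)·(-0.8) + (3.2)·(3.2) + (-2.8)·(-2.8) + (-2.8)·(-2.8)) / 4 = 36.8/4 = 9.2

S is symmetric (S[j,i] = S[i,j]). Assembling:

S = [[2.3, 0.55, -1.9],
 [0.55, 2.3, 0.1],
 [-1.9, 0.1, 9.2]]


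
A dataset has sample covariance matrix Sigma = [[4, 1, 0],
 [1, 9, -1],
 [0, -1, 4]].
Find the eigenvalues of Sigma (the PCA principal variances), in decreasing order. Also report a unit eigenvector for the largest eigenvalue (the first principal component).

Step 1 — characteristic polynomial p(λ) = det(λI - Sigma) = λ³ - tr·λ² + c_1·λ - det, where tr = trace, c_1 = sum of the principal 2×2 minors, det = det(Sigma):
  tr = 4 + 9 + 4 = 17,
  c_1 = (4·9 - (1)²) + (4·4 - (0)²) + (9·4 - (-1)²) = 35 + 16 + 35 = 86,
  det = 4·(9·4 - (-1)²) - (1)·((1)·4 - (-1)·(0)) + (0)·((1)·(-1) - 9·(0)) = 4·(35) - (1)·(4) + (0)·(-1) = 136.
  So p(λ) = λ³ - 17λ² + 86λ - 136.
Step 2 — look for an integer root (rational root theorem: any rational root is an integer divisor of 136). Testing λ = 4:
  p(4) = 64 - 272 + 344 - 136 = 0  ✓
  Dividing out (λ - 4): p(λ) = (λ - 4)(λ² - 13λ + 34).
Step 3 — remaining eigenvalues from the quadratic λ² - 13λ + 34 = 0:
  Δ = 13² - 4·34 = 169 - 136 = 33,  λ = (13 ± √33)/2 = (13 ± 5.7446)/2 ≈ 9.3723 or 3.6277.
  Sorted: λ_1 = 9.3723,  λ_2 = 4,  λ_3 = 3.6277  (check: sum = 17 = tr ✓).

Step 4 — unit eigenvector for λ_1 ≈ 9.3723: v spans the null space of (Sigma - λ_1 I), whose rows are
  r_1 = (-5.3723, 1, 0),  r_2 = (1, -0.3723, -1),  r_3 = (0, -1, -5.3723).
  v is orthogonal to every row, so take v ∝ r_1 × r_2 = ((1)·(-1) - (0)·(-0.3723), (0)·(1) - (-5.3723)·(-1), (-5.3723)·(-0.3723) - (1)·(1)) ≈ (-1, -5.3723, 1).
  Rescale (multiply by -1 so the first nonzero entry is positive): u = (1, 5.3723, -1).
  ||u|| = √((1)² + (5.3723)² + (-1)²) = √(30.8614) ≈ 5.5553,  v_1 = u/||u|| ≈ (0.18, 0.9671, -0.18) (||v_1|| = 1).

λ_1 = 9.3723,  λ_2 = 4,  λ_3 = 3.6277;  v_1 ≈ (0.18, 0.9671, -0.18)


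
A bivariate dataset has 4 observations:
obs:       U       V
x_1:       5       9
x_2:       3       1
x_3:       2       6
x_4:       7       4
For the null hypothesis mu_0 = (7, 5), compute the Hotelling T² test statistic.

Step 1 — sample mean vector:
  mean(U) = (5 + 3 + 2 + 7) / 4 = 17/4 = 4.25
  mean(V) = (9 + 1 + 6 + 4) / 4 = 20/4 = 5
  x̄ = (4.25, 5),  deviation x̄ - mu_0 = (4.25, 5) - (7, 5) = (-2.75, 0).

Step 2 — sample covariance matrix, S[i,j] = (1/(n-1)) · Σ_k (x_{k,i} - mean_i) · (x_{k,j} - mean_j), divisor n-1 = 3:
  S[U,U] = ((0.75)·(0.75) + (-1.25)·(-1.25) + (-2.25)·(-2.25) + (2.75)·(2.75)) / 3 = 14.75/3 = 4.9167
  S[U,V] = ((0.75)·(4) + (-1.25)·(-4) + (-2.25)·(1) + (2.75)·(-1)) / 3 = 3/3 = 1
  S[V,V] = ((4)·(4) + (-4)·(-4) + (1)·(1) + (-1)·(-1)) / 3 = 34/3 = 11.3333
  S = [[4.9167, 1],
 [1, 11.3333]].

Step 3 — invert S. det(S) = 4.9167·11.3333 - (1)² = 54.7222.
  S^{-1} = (1/det) · [[d, -b], [-b, a]] = [[0.2071, -0.0183],
 [-0.0183, 0.0898]].

Step 4 — quadratic form (x̄ - mu_0)^T · S^{-1} · (x̄ - mu_0):
  S^{-1} · (x̄ - mu_0) = (-0.5695, 0.0503),
  (x̄ - mu_0)^T · [...] = (-2.75)·(-0.5695) + (0)·(0.0503) = 1.5662.

Step 5 — scale by n: T² = 4 · 1.5662 = 6.265.

T² ≈ 6.265


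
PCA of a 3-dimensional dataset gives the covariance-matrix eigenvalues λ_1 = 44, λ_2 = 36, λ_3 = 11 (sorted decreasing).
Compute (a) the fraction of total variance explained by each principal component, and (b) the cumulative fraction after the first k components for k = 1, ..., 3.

Step 1 — total variance = trace(Sigma) = Σ λ_i = 44 + 36 + 11 = 91.

Step 2 — fraction explained by component i = λ_i / Σ λ:
  PC1: 44/91 = 0.4835
  PC2: 36/91 = 0.3956
  PC3: 11/91 = 0.1209

Step 3 — cumulative fraction after k components = (λ_1 + ... + λ_k) / Σ λ:
  k = 1: 44/91 = 0.4835
  k = 2: (44 + 36)/91 = 80/91 = 0.8791
  k = 3: (44 + 36 + 11)/91 = 91/91 = 1

Summary (fraction, with percent):

explained: PC1 0.4835 (48.35%), PC2 0.3956 (39.56%), PC3 0.1209 (12.09%);  cumulative: 0.4835, 0.8791, 1


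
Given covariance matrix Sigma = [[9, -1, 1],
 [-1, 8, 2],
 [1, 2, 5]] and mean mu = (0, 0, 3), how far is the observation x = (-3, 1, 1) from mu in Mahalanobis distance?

Step 1 — centre the observation: (x - mu) = (-3, 1, -2).

Step 2 — invert Sigma (cofactor / det for 3×3, or solve directly):
  Sigma^{-1} = [[0.1173, 0.0228, -0.0326],
 [0.0228, 0.1433, -0.0619],
 [-0.0326, -0.0619, 0.2313]].

Step 3 — form the quadratic (x - mu)^T · Sigma^{-1} · (x - mu):
  Sigma^{-1} · (x - mu) = (-0.2638, 0.1987, -0.4267).
  (x - mu)^T · [Sigma^{-1} · (x - mu)] = (-3)·(-0.2638) + (1)·(0.1987) + (-2)·(-0.4267) = 1.8436.

Step 4 — take square root: d = √(1.8436) ≈ 1.3578.

d(x, mu) = √(1.8436) ≈ 1.3578


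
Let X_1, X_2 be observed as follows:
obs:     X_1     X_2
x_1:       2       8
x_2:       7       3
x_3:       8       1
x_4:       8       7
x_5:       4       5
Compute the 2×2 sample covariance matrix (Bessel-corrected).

Step 1 — column means:
  mean(X_1) = (2 + 7 + 8 + 8 + 4) / 5 = 29/5 = 5.8
  mean(X_2) = (8 + 3 + 1 + 7 + 5) / 5 = 24/5 = 4.8

Step 2 — sample covariance S[i,j] = (1/(n-1)) · Σ_k (x_{k,i} - mean_i) · (x_{k,j} - mean_j), with n-1 = 4.
  S[X_1,X_1] = ((-3.8)·(-3.8) + (1.2)·(1.2) + (2.2)·(2.2) + (2.2)·(2.2) + (-1.8)·(-1.8)) / 4 = 28.8/4 = 7.2
  S[X_1,X_2] = ((-3.8)·(3.2) + (1.2)·(-1.8) + (2.2)·(-3.8) + (2.2)·(2.2) + (-1.8)·(0.2)) / 4 = -18.2/4 = -4.55
  S[X_2,X_2] = ((3.2)·(3.2) + (-1.8)·(-1.8) + (-3.8)·(-3.8) + (2.2)·(2.2) + (0.2)·(0.2)) / 4 = 32.8/4 = 8.2

S is symmetric (S[j,i] = S[i,j]). Assembling:

S = [[7.2, -4.55],
 [-4.55, 8.2]]


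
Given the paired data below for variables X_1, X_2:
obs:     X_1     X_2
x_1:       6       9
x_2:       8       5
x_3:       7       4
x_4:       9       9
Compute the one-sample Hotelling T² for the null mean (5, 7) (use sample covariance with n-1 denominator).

Step 1 — sample mean vector:
  mean(X_1) = (6 + 8 + 7 + 9) / 4 = 30/4 = 7.5
  mean(X_2) = (9 + 5 + 4 + 9) / 4 = 27/4 = 6.75
  x̄ = (7.5, 6.75),  deviation x̄ - mu_0 = (7.5, 6.75) - (5, 7) = (2.5, -0.25).

Step 2 — sample covariance matrix, S[i,j] = (1/(n-1)) · Σ_k (x_{k,i} - mean_i) · (x_{k,j} - mean_j), divisor n-1 = 3:
  S[X_1,X_1] = ((-1.5)·(-1.5) + (0.5)·(0.5) + (-0.5)·(-0.5) + (1.5)·(1.5)) / 3 = 5/3 = 1.6667
  S[X_1,X_2] = ((-1.5)·(2.25) + (0.5)·(-1.75) + (-0.5)·(-2.75) + (1.5)·(2.25)) / 3 = 0.5/3 = 0.1667
  S[X_2,X_2] = ((2.25)·(2.25) + (-1.75)·(-1.75) + (-2.75)·(-2.75) + (2.25)·(2.25)) / 3 = 20.75/3 = 6.9167
  S = [[1.6667, 0.1667],
 [0.1667, 6.9167]].

Step 3 — invert S. det(S) = 1.6667·6.9167 - (0.1667)² = 11.5.
  S^{-1} = (1/det) · [[d, -b], [-b, a]] = [[0.6014, -0.0145],
 [-0.0145, 0.1449]].

Step 4 — quadratic form (x̄ - mu_0)^T · S^{-1} · (x̄ - mu_0):
  S^{-1} · (x̄ - mu_0) = (1.5072, -0.0725),
  (x̄ - mu_0)^T · [...] = (2.5)·(1.5072) + (-0.25)·(-0.0725) = 3.7862.

Step 5 — scale by n: T² = 4 · 3.7862 = 15.1449.

T² ≈ 15.1449


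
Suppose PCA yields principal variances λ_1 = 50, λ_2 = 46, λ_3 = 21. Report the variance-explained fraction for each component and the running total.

Step 1 — total variance = trace(Sigma) = Σ λ_i = 50 + 46 + 21 = 117.

Step 2 — fraction explained by component i = λ_i / Σ λ:
  PC1: 50/117 = 0.4274
  PC2: 46/117 = 0.3932
  PC3: 21/117 = 0.1795

Step 3 — cumulative fraction after k components = (λ_1 + ... + λ_k) / Σ λ:
  k = 1: 50/117 = 0.4274
  k = 2: (50 + 46)/117 = 96/117 = 0.8205
  k = 3: (50 + 46 + 21)/117 = 117/117 = 1

Summary (fraction, with percent):

explained: PC1 0.4274 (42.74%), PC2 0.3932 (39.32%), PC3 0.1795 (17.95%);  cumulative: 0.4274, 0.8205, 1


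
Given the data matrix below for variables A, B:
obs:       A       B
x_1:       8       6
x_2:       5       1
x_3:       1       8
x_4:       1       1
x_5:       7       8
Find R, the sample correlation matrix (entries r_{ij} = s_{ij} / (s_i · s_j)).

Step 1 — column means:
  mean(A) = (8 + 5 + 1 + 1 + 7) / 5 = 22/5 = 4.4
  mean(B) = (6 + 1 + 8 + 1 + 8) / 5 = 24/5 = 4.8

Step 2 — sample variances and covariances s[i,j] = (1/(n-1)) · Σ_k (x_{k,i} - mean_i) · (x_{k,j} - mean_j), with n-1 = 4:
  s[A,A] = ((3.6)·(3.6) + (0.6)·(0.6) + (-3.4)·(-3.4) + (-3.4)·(-3.4) + (2.6)·(2.6)) / 4 = 43.2/4 = 10.8
  s[A,B] = ((3.6)·(1.2) + (0.6)·(-3.8) + (-3.4)·(3.2) + (-3.4)·(-3.8) + (2.6)·(3.2)) / 4 = 12.4/4 = 3.1
  s[B,B] = ((1.2)·(1.2) + (-3.8)·(-3.8) + (3.2)·(3.2) + (-3.8)·(-3.8) + (3.2)·(3.2)) / 4 = 50.8/4 = 12.7
  Sample standard deviations s_i = √(s[i,i]):
  s(A) = √(10.8) = 3.2863
  s(B) = √(12.7) = 3.5637

Step 3 — r_{ij} = s_{ij} / (s_i · s_j):
  r[A,A] = 1 (diagonal).
  r[A,B] = 3.1 / (3.2863 · 3.5637) = 3.1 / 11.7115 = 0.2647
  r[B,B] = 1 (diagonal).

R is symmetric with unit diagonal. Assembling:

R = [[1, 0.2647],
 [0.2647, 1]]


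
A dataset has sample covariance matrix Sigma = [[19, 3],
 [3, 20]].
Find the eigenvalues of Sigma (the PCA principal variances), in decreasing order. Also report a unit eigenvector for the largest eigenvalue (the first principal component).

Step 1 — characteristic polynomial of 2×2 Sigma:
  det(Sigma - λI) = λ² - trace · λ + det = 0.
  trace = 19 + 20 = 39, det = 19·20 - (3)² = 371.
Step 2 — discriminant:
  Δ = trace² - 4·det = 1521 - 1484 = 37.
Step 3 — eigenvalues:
  λ = (trace ± √Δ)/2 = (39 ± 6.0828)/2,
  λ_1 = 22.5414,  λ_2 = 16.4586.

Step 4 — unit eigenvector for λ_1: solve (Sigma - λ_1 I)v = 0. First row:
  (19 - 22.5414)·v_x + (3)·v_y = 0, i.e. (-3.5414)·v_x + (3)·v_y = 0,
  so v ∝ (b, λ_1 - a) = (3, 3.5414) = u.
  ||u|| = √((3)² + (3.5414)²) = √(21.5414) ≈ 4.6413,
  v_1 = u/||u|| ≈ (0.6464, 0.763) (||v_1|| = 1).

λ_1 = 22.5414,  λ_2 = 16.4586;  v_1 ≈ (0.6464, 0.763)


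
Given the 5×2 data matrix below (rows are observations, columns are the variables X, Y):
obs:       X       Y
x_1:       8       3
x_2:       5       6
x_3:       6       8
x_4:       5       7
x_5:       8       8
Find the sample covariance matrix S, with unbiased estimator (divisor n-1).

Step 1 — column means:
  mean(X) = (8 + 5 + 6 + 5 + 8) / 5 = 32/5 = 6.4
  mean(Y) = (3 + 6 + 8 + 7 + 8) / 5 = 32/5 = 6.4

Step 2 — sample covariance S[i,j] = (1/(n-1)) · Σ_k (x_{k,i} - mean_i) · (x_{k,j} - mean_j), with n-1 = 4.
  S[X,X] = ((1.6)·(1.6) + (-1.4)·(-1.4) + (-0.4)·(-0.4) + (-1.4)·(-1.4) + (1.6)·(1.6)) / 4 = 9.2/4 = 2.3
  S[X,Y] = ((1.6)·(-3.4) + (-1.4)·(-0.4) + (-0.4)·(1.6) + (-1.4)·(0.6) + (1.6)·(1.6)) / 4 = -3.8/4 = -0.95
  S[Y,Y] = ((-3.4)·(-3.4) + (-0.4)·(-0.4) + (1.6)·(1.6) + (0.6)·(0.6) + (1.6)·(1.6)) / 4 = 17.2/4 = 4.3

S is symmetric (S[j,i] = S[i,j]). Assembling:

S = [[2.3, -0.95],
 [-0.95, 4.3]]


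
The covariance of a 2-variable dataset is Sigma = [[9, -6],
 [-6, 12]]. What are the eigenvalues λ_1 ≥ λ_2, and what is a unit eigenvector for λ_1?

Step 1 — characteristic polynomial of 2×2 Sigma:
  det(Sigma - λI) = λ² - trace · λ + det = 0.
  trace = 9 + 12 = 21, det = 9·12 - (-6)² = 72.
Step 2 — discriminant:
  Δ = trace² - 4·det = 441 - 288 = 153.
Step 3 — eigenvalues:
  λ = (trace ± √Δ)/2 = (21 ± 12.3693)/2,
  λ_1 = 16.6847,  λ_2 = 4.3153.

Step 4 — unit eigenvector for λ_1: solve (Sigma - λ_1 I)v = 0. First row:
  (9 - 16.6847)·v_x + (-6)·v_y = 0, i.e. (-7.6847)·v_x + (-6)·v_y = 0,
  so v ∝ (b, λ_1 - a) = (-6, 7.6847); multiply by -1 so the first entry is positive: u = (6, -7.6847).
  ||u|| = √((6)² + (-7.6847)²) = √(95.054) ≈ 9.7496,
  v_1 = u/||u|| ≈ (0.6154, -0.7882) (||v_1|| = 1).

λ_1 = 16.6847,  λ_2 = 4.3153;  v_1 ≈ (0.6154, -0.7882)


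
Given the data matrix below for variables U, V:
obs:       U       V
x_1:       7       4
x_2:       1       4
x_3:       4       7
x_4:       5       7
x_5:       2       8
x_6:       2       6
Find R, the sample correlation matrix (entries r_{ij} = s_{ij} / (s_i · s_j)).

Step 1 — column means:
  mean(U) = (7 + 1 + 4 + 5 + 2 + 2) / 6 = 21/6 = 3.5
  mean(V) = (4 + 4 + 7 + 7 + 8 + 6) / 6 = 36/6 = 6

Step 2 — sample variances and covariances s[i,j] = (1/(n-1)) · Σ_k (x_{k,i} - mean_i) · (x_{k,j} - mean_j), with n-1 = 5:
  s[U,U] = ((3.5)·(3.5) + (-2.5)·(-2.5) + (0.5)·(0.5) + (1.5)·(1.5) + (-1.5)·(-1.5) + (-1.5)·(-1.5)) / 5 = 25.5/5 = 5.1
  s[U,V] = ((3.5)·(-2) + (-2.5)·(-2) + (0.5)·(1) + (1.5)·(1) + (-1.5)·(2) + (-1.5)·(0)) / 5 = -3/5 = -0.6
  s[V,V] = ((-2)·(-2) + (-2)·(-2) + (1)·(1) + (1)·(1) + (2)·(2) + (0)·(0)) / 5 = 14/5 = 2.8
  Sample standard deviations s_i = √(s[i,i]):
  s(U) = √(5.1) = 2.2583
  s(V) = √(2.8) = 1.6733

Step 3 — r_{ij} = s_{ij} / (s_i · s_j):
  r[U,U] = 1 (diagonal).
  r[U,V] = -0.6 / (2.2583 · 1.6733) = -0.6 / 3.7789 = -0.1588
  r[V,V] = 1 (diagonal).

R is symmetric with unit diagonal. Assembling:

R = [[1, -0.1588],
 [-0.1588, 1]]


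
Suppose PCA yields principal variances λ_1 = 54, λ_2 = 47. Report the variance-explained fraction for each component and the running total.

Step 1 — total variance = trace(Sigma) = Σ λ_i = 54 + 47 = 101.

Step 2 — fraction explained by component i = λ_i / Σ λ:
  PC1: 54/101 = 0.5347
  PC2: 47/101 = 0.4653

Step 3 — cumulative fraction after k components = (λ_1 + ... + λ_k) / Σ λ:
  k = 1: 54/101 = 0.5347
  k = 2: (54 + 47)/101 = 101/101 = 1

Summary (fraction, with percent):

explained: PC1 0.5347 (53.47%), PC2 0.4653 (46.53%);  cumulative: 0.5347, 1


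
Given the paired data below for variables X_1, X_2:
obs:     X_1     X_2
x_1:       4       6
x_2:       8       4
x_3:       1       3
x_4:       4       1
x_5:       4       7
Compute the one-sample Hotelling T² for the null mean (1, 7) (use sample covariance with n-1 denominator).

Step 1 — sample mean vector:
  mean(X_1) = (4 + 8 + 1 + 4 + 4) / 5 = 21/5 = 4.2
  mean(X_2) = (6 + 4 + 3 + 1 + 7) / 5 = 21/5 = 4.2
  x̄ = (4.2, 4.2),  deviation x̄ - mu_0 = (4.2, 4.2) - (1, 7) = (3.2, -2.8).

Step 2 — sample covariance matrix, S[i,j] = (1/(n-1)) · Σ_k (x_{k,i} - mean_i) · (x_{k,j} - mean_j), divisor n-1 = 4:
  S[X_1,X_1] = ((-0.2)·(-0.2) + (3.8)·(3.8) + (-3.2)·(-3.2) + (-0.2)·(-0.2) + (-0.2)·(-0.2)) / 4 = 24.8/4 = 6.2
  S[X_1,X_2] = ((-0.2)·(1.8) + (3.8)·(-0.2) + (-3.2)·(-1.2) + (-0.2)·(-3.2) + (-0.2)·(2.8)) / 4 = 2.8/4 = 0.7
  S[X_2,X_2] = ((1.8)·(1.8) + (-0.2)·(-0.2) + (-1.2)·(-1.2) + (-3.2)·(-3.2) + (2.8)·(2.8)) / 4 = 22.8/4 = 5.7
  S = [[6.2, 0.7],
 [0.7, 5.7]].

Step 3 — invert S. det(S) = 6.2·5.7 - (0.7)² = 34.85.
  S^{-1} = (1/det) · [[d, -b], [-b, a]] = [[0.1636, -0.0201],
 [-0.0201, 0.1779]].

Step 4 — quadratic form (x̄ - mu_0)^T · S^{-1} · (x̄ - mu_0):
  S^{-1} · (x̄ - mu_0) = (0.5796, -0.5624),
  (x̄ - mu_0)^T · [...] = (3.2)·(0.5796) + (-2.8)·(-0.5624) = 3.4296.

Step 5 — scale by n: T² = 5 · 3.4296 = 17.1478.

T² ≈ 17.1478


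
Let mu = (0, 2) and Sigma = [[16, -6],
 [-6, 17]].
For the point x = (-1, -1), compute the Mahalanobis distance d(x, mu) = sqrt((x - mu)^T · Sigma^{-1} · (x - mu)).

Step 1 — centre the observation: (x - mu) = (-1, -3).

Step 2 — invert Sigma. det(Sigma) = 16·17 - (-6)² = 236.
  Sigma^{-1} = (1/det) · [[d, -b], [-b, a]] = [[0.072, 0.0254],
 [0.0254, 0.0678]].

Step 3 — form the quadratic (x - mu)^T · Sigma^{-1} · (x - mu):
  Sigma^{-1} · (x - mu) = (-0.1483, -0.2288).
  (x - mu)^T · [Sigma^{-1} · (x - mu)] = (-1)·(-0.1483) + (-3)·(-0.2288) = 0.8347.

Step 4 — take square root: d = √(0.8347) ≈ 0.9136.

d(x, mu) = √(0.8347) ≈ 0.9136


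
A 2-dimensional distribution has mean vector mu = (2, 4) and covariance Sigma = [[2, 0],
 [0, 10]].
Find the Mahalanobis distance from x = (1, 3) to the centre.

Step 1 — centre the observation: (x - mu) = (-1, -1).

Step 2 — invert Sigma. det(Sigma) = 2·10 - (0)² = 20.
  Sigma^{-1} = (1/det) · [[d, -b], [-b, a]] = [[0.5, 0],
 [0, 0.1]].

Step 3 — form the quadratic (x - mu)^T · Sigma^{-1} · (x - mu):
  Sigma^{-1} · (x - mu) = (-0.5, -0.1).
  (x - mu)^T · [Sigma^{-1} · (x - mu)] = (-1)·(-0.5) + (-1)·(-0.1) = 0.6.

Step 4 — take square root: d = √(0.6) ≈ 0.7746.

d(x, mu) = √(0.6) ≈ 0.7746


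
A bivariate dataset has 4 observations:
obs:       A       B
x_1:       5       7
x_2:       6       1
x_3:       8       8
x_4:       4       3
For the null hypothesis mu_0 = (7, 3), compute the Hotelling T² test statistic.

Step 1 — sample mean vector:
  mean(A) = (5 + 6 + 8 + 4) / 4 = 23/4 = 5.75
  mean(B) = (7 + 1 + 8 + 3) / 4 = 19/4 = 4.75
  x̄ = (5.75, 4.75),  deviation x̄ - mu_0 = (5.75, 4.75) - (7, 3) = (-1.25, 1.75).

Step 2 — sample covariance matrix, S[i,j] = (1/(n-1)) · Σ_k (x_{k,i} - mean_i) · (x_{k,j} - mean_j), divisor n-1 = 3:
  S[A,A] = ((-0.75)·(-0.75) + (0.25)·(0.25) + (2.25)·(2.25) + (-1.75)·(-1.75)) / 3 = 8.75/3 = 2.9167
  S[A,B] = ((-0.75)·(2.25) + (0.25)·(-3.75) + (2.25)·(3.25) + (-1.75)·(-1.75)) / 3 = 7.75/3 = 2.5833
  S[B,B] = ((2.25)·(2.25) + (-3.75)·(-3.75) + (3.25)·(3.25) + (-1.75)·(-1.75)) / 3 = 32.75/3 = 10.9167
  S = [[2.9167, 2.5833],
 [2.5833, 10.9167]].

Step 3 — invert S. det(S) = 2.9167·10.9167 - (2.5833)² = 25.1667.
  S^{-1} = (1/det) · [[d, -b], [-b, a]] = [[0.4338, -0.1026],
 [-0.1026, 0.1159]].

Step 4 — quadratic form (x̄ - mu_0)^T · S^{-1} · (x̄ - mu_0):
  S^{-1} · (x̄ - mu_0) = (-0.7219, 0.3311),
  (x̄ - mu_0)^T · [...] = (-1.25)·(-0.7219) + (1.75)·(0.3311) = 1.4818.

Step 5 — scale by n: T² = 4 · 1.4818 = 5.9272.

T² ≈ 5.9272


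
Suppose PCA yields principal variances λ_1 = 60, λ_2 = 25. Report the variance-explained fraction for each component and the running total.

Step 1 — total variance = trace(Sigma) = Σ λ_i = 60 + 25 = 85.

Step 2 — fraction explained by component i = λ_i / Σ λ:
  PC1: 60/85 = 0.7059
  PC2: 25/85 = 0.2941

Step 3 — cumulative fraction after k components = (λ_1 + ... + λ_k) / Σ λ:
  k = 1: 60/85 = 0.7059
  k = 2: (60 + 25)/85 = 85/85 = 1

Summary (fraction, with percent):

explained: PC1 0.7059 (70.59%), PC2 0.2941 (29.41%);  cumulative: 0.7059, 1


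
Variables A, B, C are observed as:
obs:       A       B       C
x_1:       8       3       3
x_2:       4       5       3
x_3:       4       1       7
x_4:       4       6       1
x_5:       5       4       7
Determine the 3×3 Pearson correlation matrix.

Step 1 — column means:
  mean(A) = (8 + 4 + 4 + 4 + 5) / 5 = 25/5 = 5
  mean(B) = (3 + 5 + 1 + 6 + 4) / 5 = 19/5 = 3.8
  mean(C) = (3 + 3 + 7 + 1 + 7) / 5 = 21/5 = 4.2

Step 2 — sample variances and covariances s[i,j] = (1/(n-1)) · Σ_k (x_{k,i} - mean_i) · (x_{k,j} - mean_j), with n-1 = 4:
  s[A,A] = ((3)·(3) + (-1)·(-1) + (-1)·(-1) + (-1)·(-1) + (0)·(0)) / 4 = 12/4 = 3
  s[A,B] = ((3)·(-0.8) + (-1)·(1.2) + (-1)·(-2.8) + (-1)·(2.2) + (0)·(0.2)) / 4 = -3/4 = -0.75
  s[A,C] = ((3)·(-1.2) + (-1)·(-1.2) + (-1)·(2.8) + (-1)·(-3.2) + (0)·(2.8)) / 4 = -2/4 = -0.5
  s[B,B] = ((-0.8)·(-0.8) + (1.2)·(1.2) + (-2.8)·(-2.8) + (2.2)·(2.2) + (0.2)·(0.2)) / 4 = 14.8/4 = 3.7
  s[B,C] = ((-0.8)·(-1.2) + (1.2)·(-1.2) + (-2.8)·(2.8) + (2.2)·(-3.2) + (0.2)·(2.8)) / 4 = -14.8/4 = -3.7
  s[C,C] = ((-1.2)·(-1.2) + (-1.2)·(-1.2) + (2.8)·(2.8) + (-3.2)·(-3.2) + (2.8)·(2.8)) / 4 = 28.8/4 = 7.2
  Sample standard deviations s_i = √(s[i,i]):
  s(A) = √(3) = 1.7321
  s(B) = √(3.7) = 1.9235
  s(C) = √(7.2) = 2.6833

Step 3 — r_{ij} = s_{ij} / (s_i · s_j):
  r[A,A] = 1 (diagonal).
  r[A,B] = -0.75 / (1.7321 · 1.9235) = -0.75 / 3.3317 = -0.2251
  r[A,C] = -0.5 / (1.7321 · 2.6833) = -0.5 / 4.6476 = -0.1076
  r[B,B] = 1 (diagonal).
  r[B,C] = -3.7 / (1.9235 · 2.6833) = -3.7 / 5.1614 = -0.7169
  r[C,C] = 1 (diagonal).

R is symmetric with unit diagonal. Assembling:

R = [[1, -0.2251, -0.1076],
 [-0.2251, 1, -0.7169],
 [-0.1076, -0.7169, 1]]


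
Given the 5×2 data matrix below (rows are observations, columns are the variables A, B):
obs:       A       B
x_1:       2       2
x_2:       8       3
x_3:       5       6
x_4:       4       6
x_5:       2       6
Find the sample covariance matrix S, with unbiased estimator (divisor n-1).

Step 1 — column means:
  mean(A) = (2 + 8 + 5 + 4 + 2) / 5 = 21/5 = 4.2
  mean(B) = (2 + 3 + 6 + 6 + 6) / 5 = 23/5 = 4.6

Step 2 — sample covariance S[i,j] = (1/(n-1)) · Σ_k (x_{k,i} - mean_i) · (x_{k,j} - mean_j), with n-1 = 4.
  S[A,A] = ((-2.2)·(-2.2) + (3.8)·(3.8) + (0.8)·(0.8) + (-0.2)·(-0.2) + (-2.2)·(-2.2)) / 4 = 24.8/4 = 6.2
  S[A,B] = ((-2.2)·(-2.6) + (3.8)·(-1.6) + (0.8)·(1.4) + (-0.2)·(1.4) + (-2.2)·(1.4)) / 4 = -2.6/4 = -0.65
  S[B,B] = ((-2.6)·(-2.6) + (-1.6)·(-1.6) + (1.4)·(1.4) + (1.4)·(1.4) + (1.4)·(1.4)) / 4 = 15.2/4 = 3.8

S is symmetric (S[j,i] = S[i,j]). Assembling:

S = [[6.2, -0.65],
 [-0.65, 3.8]]


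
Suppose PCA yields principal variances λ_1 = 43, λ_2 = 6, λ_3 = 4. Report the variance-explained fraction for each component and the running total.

Step 1 — total variance = trace(Sigma) = Σ λ_i = 43 + 6 + 4 = 53.

Step 2 — fraction explained by component i = λ_i / Σ λ:
  PC1: 43/53 = 0.8113
  PC2: 6/53 = 0.1132
  PC3: 4/53 = 0.0755

Step 3 — cumulative fraction after k components = (λ_1 + ... + λ_k) / Σ λ:
  k = 1: 43/53 = 0.8113
  k = 2: (43 + 6)/53 = 49/53 = 0.9245
  k = 3: (43 + 6 + 4)/53 = 53/53 = 1

Summary (fraction, with percent):

explained: PC1 0.8113 (81.13%), PC2 0.1132 (11.32%), PC3 0.0755 (7.55%);  cumulative: 0.8113, 0.9245, 1


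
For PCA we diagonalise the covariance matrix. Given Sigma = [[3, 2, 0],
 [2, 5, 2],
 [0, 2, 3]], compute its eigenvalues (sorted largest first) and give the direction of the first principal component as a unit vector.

Step 1 — characteristic polynomial p(λ) = det(λI - Sigma) = λ³ - tr·λ² + c_1·λ - det, where tr = trace, c_1 = sum of the principal 2×2 minors, det = det(Sigma):
  tr = 3 + 5 + 3 = 11,
  c_1 = (3·5 - (2)²) + (3·3 - (0)²) + (5·3 - (2)²) = 11 + 9 + 11 = 31,
  det = 3·(5·3 - (2)²) - (2)·((2)·3 - (2)·(0)) + (0)·((2)·(2) - 5·(0)) = 3·(11) - (2)·(6) + (0)·(4) = 21.
  So p(λ) = λ³ - 11λ² + 31λ - 21.
Step 2 — look for an integer root (rational root theorem: any rational root is an integer divisor of 21). Testing λ = 1:
  p(1) = 1 - 11 + 31 - 21 = 0  ✓
  Dividing out (λ - 1): p(λ) = (λ - 1)(λ² - 10λ + 21).
Step 3 — remaining eigenvalues from the quadratic λ² - 10λ + 21 = 0:
  Δ = 10² - 4·21 = 100 - 84 = 16,  λ = (10 ± √16)/2 = (10 ± 4)/2 = 7 or 3.
  Sorted: λ_1 = 7,  λ_2 = 3,  λ_3 = 1  (check: sum = 11 = tr ✓).

Step 4 — unit eigenvector for λ_1 = 7: v spans the null space of (Sigma - λ_1 I), whose rows are
  r_1 = (-4, 2, 0),  r_2 = (2, -2, 2),  r_3 = (0, 2, -4).
  v is orthogonal to every row, so take v ∝ r_1 × r_2 = ((2)·(2) - (0)·(-2), (0)·(2) - (-4)·(2), (-4)·(-2) - (2)·(2)) = (4, 8, 4).
  Rescale (divide by 4): u = (1, 2, 1).
  ||u|| = √((1)² + (2)² + (1)²) = √(6) ≈ 2.4495,  v_1 = u/||u|| ≈ (0.4082, 0.8165, 0.4082) (||v_1|| = 1).

λ_1 = 7,  λ_2 = 3,  λ_3 = 1;  v_1 ≈ (0.4082, 0.8165, 0.4082)


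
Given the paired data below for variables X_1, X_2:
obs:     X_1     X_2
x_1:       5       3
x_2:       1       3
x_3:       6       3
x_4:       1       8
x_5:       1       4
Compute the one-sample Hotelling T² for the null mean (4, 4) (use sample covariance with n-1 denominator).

Step 1 — sample mean vector:
  mean(X_1) = (5 + 1 + 6 + 1 + 1) / 5 = 14/5 = 2.8
  mean(X_2) = (3 + 3 + 3 + 8 + 4) / 5 = 21/5 = 4.2
  x̄ = (2.8, 4.2),  deviation x̄ - mu_0 = (2.8, 4.2) - (4, 4) = (-1.2, 0.2).

Step 2 — sample covariance matrix, S[i,j] = (1/(n-1)) · Σ_k (x_{k,i} - mean_i) · (x_{k,j} - mean_j), divisor n-1 = 4:
  S[X_1,X_1] = ((2.2)·(2.2) + (-1.8)·(-1.8) + (3.2)·(3.2) + (-1.8)·(-1.8) + (-1.8)·(-1.8)) / 4 = 24.8/4 = 6.2
  S[X_1,X_2] = ((2.2)·(-1.2) + (-1.8)·(-1.2) + (3.2)·(-1.2) + (-1.8)·(3.8) + (-1.8)·(-0.2)) / 4 = -10.8/4 = -2.7
  S[X_2,X_2] = ((-1.2)·(-1.2) + (-1.2)·(-1.2) + (-1.2)·(-1.2) + (3.8)·(3.8) + (-0.2)·(-0.2)) / 4 = 18.8/4 = 4.7
  S = [[6.2, -2.7],
 [-2.7, 4.7]].

Step 3 — invert S. det(S) = 6.2·4.7 - (-2.7)² = 21.85.
  S^{-1} = (1/det) · [[d, -b], [-b, a]] = [[0.2151, 0.1236],
 [0.1236, 0.2838]].

Step 4 — quadratic form (x̄ - mu_0)^T · S^{-1} · (x̄ - mu_0):
  S^{-1} · (x̄ - mu_0) = (-0.2334, -0.0915),
  (x̄ - mu_0)^T · [...] = (-1.2)·(-0.2334) + (0.2)·(-0.0915) = 0.2618.

Step 5 — scale by n: T² = 5 · 0.2618 = 1.3089.

T² ≈ 1.3089


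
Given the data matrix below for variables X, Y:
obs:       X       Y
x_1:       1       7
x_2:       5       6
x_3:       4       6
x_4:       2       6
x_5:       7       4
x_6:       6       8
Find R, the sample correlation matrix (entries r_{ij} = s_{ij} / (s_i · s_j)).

Step 1 — column means:
  mean(X) = (1 + 5 + 4 + 2 + 7 + 6) / 6 = 25/6 = 4.1667
  mean(Y) = (7 + 6 + 6 + 6 + 4 + 8) / 6 = 37/6 = 6.1667

Step 2 — sample variances and covariances s[i,j] = (1/(n-1)) · Σ_k (x_{k,i} - mean_i) · (x_{k,j} - mean_j), with n-1 = 5:
  s[X,X] = ((-3.1667)·(-3.1667) + (0.8333)·(0.8333) + (-0.1667)·(-0.1667) + (-2.1667)·(-2.1667) + (2.8333)·(2.8333) + (1.8333)·(1.8333)) / 5 = 26.8333/5 = 5.3667
  s[X,Y] = ((-3.1667)·(0.8333) + (0.8333)·(-0.1667) + (-0.1667)·(-0.1667) + (-2.1667)·(-0.1667) + (2.8333)·(-2.1667) + (1.8333)·(1.8333)) / 5 = -5.1667/5 = -1.0333
  s[Y,Y] = ((0.8333)·(0.8333) + (-0.1667)·(-0.1667) + (-0.1667)·(-0.1667) + (-0.1667)·(-0.1667) + (-2.1667)·(-2.1667) + (1.8333)·(1.8333)) / 5 = 8.8333/5 = 1.7667
  Sample standard deviations s_i = √(s[i,i]):
  s(X) = √(5.3667) = 2.3166
  s(Y) = √(1.7667) = 1.3292

Step 3 — r_{ij} = s_{ij} / (s_i · s_j):
  r[X,X] = 1 (diagonal).
  r[X,Y] = -1.0333 / (2.3166 · 1.3292) = -1.0333 / 3.0791 = -0.3356
  r[Y,Y] = 1 (diagonal).

R is symmetric with unit diagonal. Assembling:

R = [[1, -0.3356],
 [-0.3356, 1]]


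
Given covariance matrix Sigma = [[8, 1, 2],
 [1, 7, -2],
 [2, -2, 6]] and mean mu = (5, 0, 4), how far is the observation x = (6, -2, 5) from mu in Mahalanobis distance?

Step 1 — centre the observation: (x - mu) = (1, -2, 1).

Step 2 — invert Sigma (cofactor / det for 3×3, or solve directly):
  Sigma^{-1} = [[0.145, -0.0382, -0.0611],
 [-0.0382, 0.1679, 0.0687],
 [-0.0611, 0.0687, 0.2099]].

Step 3 — form the quadratic (x - mu)^T · Sigma^{-1} · (x - mu):
  Sigma^{-1} · (x - mu) = (0.1603, -0.3053, 0.0115).
  (x - mu)^T · [Sigma^{-1} · (x - mu)] = (1)·(0.1603) + (-2)·(-0.3053) + (1)·(0.0115) = 0.7824.

Step 4 — take square root: d = √(0.7824) ≈ 0.8846.

d(x, mu) = √(0.7824) ≈ 0.8846


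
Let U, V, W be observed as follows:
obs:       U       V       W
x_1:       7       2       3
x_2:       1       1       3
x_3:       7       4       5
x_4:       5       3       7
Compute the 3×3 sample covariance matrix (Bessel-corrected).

Step 1 — column means:
  mean(U) = (7 + 1 + 7 + 5) / 4 = 20/4 = 5
  mean(V) = (2 + 1 + 4 + 3) / 4 = 10/4 = 2.5
  mean(W) = (3 + 3 + 5 + 7) / 4 = 18/4 = 4.5

Step 2 — sample covariance S[i,j] = (1/(n-1)) · Σ_k (x_{k,i} - mean_i) · (x_{k,j} - mean_j), with n-1 = 3.
  S[U,U] = ((2)·(2) + (-4)·(-4) + (2)·(2) + (0)·(0)) / 3 = 24/3 = 8
  S[U,V] = ((2)·(-0.5) + (-4)·(-1.5) + (2)·(1.5) + (0)·(0.5)) / 3 = 8/3 = 2.6667
  S[U,W] = ((2)·(-1.5) + (-4)·(-1.5) + (2)·(0.5) + (0)·(2.5)) / 3 = 4/3 = 1.3333
  S[V,V] = ((-0.5)·(-0.5) + (-1.5)·(-1.5) + (1.5)·(1.5) + (0.5)·(0.5)) / 3 = 5/3 = 1.6667
  S[V,W] = ((-0.5)·(-1.5) + (-1.5)·(-1.5) + (1.5)·(0.5) + (0.5)·(2.5)) / 3 = 5/3 = 1.6667
  S[W,W] = ((-1.5)·(-1.5) + (-1.5)·(-1.5) + (0.5)·(0.5) + (2.5)·(2.5)) / 3 = 11/3 = 3.6667

S is symmetric (S[j,i] = S[i,j]). Assembling:

S = [[8, 2.6667, 1.3333],
 [2.6667, 1.6667, 1.6667],
 [1.3333, 1.6667, 3.6667]]


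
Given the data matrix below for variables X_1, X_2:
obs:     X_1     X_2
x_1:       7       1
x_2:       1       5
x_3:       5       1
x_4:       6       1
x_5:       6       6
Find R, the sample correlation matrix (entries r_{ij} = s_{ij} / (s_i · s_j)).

Step 1 — column means:
  mean(X_1) = (7 + 1 + 5 + 6 + 6) / 5 = 25/5 = 5
  mean(X_2) = (1 + 5 + 1 + 1 + 6) / 5 = 14/5 = 2.8

Step 2 — sample variances and covariances s[i,j] = (1/(n-1)) · Σ_k (x_{k,i} - mean_i) · (x_{k,j} - mean_j), with n-1 = 4:
  s[X_1,X_1] = ((2)·(2) + (-4)·(-4) + (0)·(0) + (1)·(1) + (1)·(1)) / 4 = 22/4 = 5.5
  s[X_1,X_2] = ((2)·(-1.8) + (-4)·(2.2) + (0)·(-1.8) + (1)·(-1.8) + (1)·(3.2)) / 4 = -11/4 = -2.75
  s[X_2,X_2] = ((-1.8)·(-1.8) + (2.2)·(2.2) + (-1.8)·(-1.8) + (-1.8)·(-1.8) + (3.2)·(3.2)) / 4 = 24.8/4 = 6.2
  Sample standard deviations s_i = √(s[i,i]):
  s(X_1) = √(5.5) = 2.3452
  s(X_2) = √(6.2) = 2.49

Step 3 — r_{ij} = s_{ij} / (s_i · s_j):
  r[X_1,X_1] = 1 (diagonal).
  r[X_1,X_2] = -2.75 / (2.3452 · 2.49) = -2.75 / 5.8395 = -0.4709
  r[X_2,X_2] = 1 (diagonal).

R is symmetric with unit diagonal. Assembling:

R = [[1, -0.4709],
 [-0.4709, 1]]


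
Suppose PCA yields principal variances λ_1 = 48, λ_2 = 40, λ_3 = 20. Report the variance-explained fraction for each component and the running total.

Step 1 — total variance = trace(Sigma) = Σ λ_i = 48 + 40 + 20 = 108.

Step 2 — fraction explained by component i = λ_i / Σ λ:
  PC1: 48/108 = 0.4444
  PC2: 40/108 = 0.3704
  PC3: 20/108 = 0.1852

Step 3 — cumulative fraction after k components = (λ_1 + ... + λ_k) / Σ λ:
  k = 1: 48/108 = 0.4444
  k = 2: (48 + 40)/108 = 88/108 = 0.8148
  k = 3: (48 + 40 + 20)/108 = 108/108 = 1

Summary (fraction, with percent):

explained: PC1 0.4444 (44.44%), PC2 0.3704 (37.04%), PC3 0.1852 (18.52%);  cumulative: 0.4444, 0.8148, 1


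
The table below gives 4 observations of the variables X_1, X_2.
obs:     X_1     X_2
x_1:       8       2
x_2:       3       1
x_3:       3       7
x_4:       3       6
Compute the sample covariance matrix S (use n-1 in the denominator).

Step 1 — column means:
  mean(X_1) = (8 + 3 + 3 + 3) / 4 = 17/4 = 4.25
  mean(X_2) = (2 + 1 + 7 + 6) / 4 = 16/4 = 4

Step 2 — sample covariance S[i,j] = (1/(n-1)) · Σ_k (x_{k,i} - mean_i) · (x_{k,j} - mean_j), with n-1 = 3.
  S[X_1,X_1] = ((3.75)·(3.75) + (-1.25)·(-1.25) + (-1.25)·(-1.25) + (-1.25)·(-1.25)) / 3 = 18.75/3 = 6.25
  S[X_1,X_2] = ((3.75)·(-2) + (-1.25)·(-3) + (-1.25)·(3) + (-1.25)·(2)) / 3 = -10/3 = -3.3333
  S[X_2,X_2] = ((-2)·(-2) + (-3)·(-3) + (3)·(3) + (2)·(2)) / 3 = 26/3 = 8.6667

S is symmetric (S[j,i] = S[i,j]). Assembling:

S = [[6.25, -3.3333],
 [-3.3333, 8.6667]]
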